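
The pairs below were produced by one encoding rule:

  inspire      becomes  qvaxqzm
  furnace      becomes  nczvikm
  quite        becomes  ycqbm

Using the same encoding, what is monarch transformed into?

uwvizkp

Compare letters: i→q is +8, n→v is +8, s→a is +8 — a constant shift. This is a Caesar cipher with shift 8.
On monarch: m+8=u, o+8=w, n+8=v, a+8=i, r+8=z, c+8=k, h+8=p.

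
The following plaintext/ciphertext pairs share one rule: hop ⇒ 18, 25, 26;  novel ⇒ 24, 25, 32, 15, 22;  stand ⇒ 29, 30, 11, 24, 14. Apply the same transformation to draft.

14, 28, 11, 16, 30

h is letter #8 and maps to 18: an offset of 10. Each letter is replaced by its alphabet position (a=1..z=26) + 10.
On draft: d=4→14, r=18→28, a=1→11, f=6→16, t=20→30.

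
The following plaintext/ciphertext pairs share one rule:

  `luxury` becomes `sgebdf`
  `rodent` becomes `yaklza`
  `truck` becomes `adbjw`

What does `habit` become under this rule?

omipf

Shifts by position in luxury: pos 0: l→s (+7), pos 1: u→g (+12), pos 2: x→e (+7), pos 3: u→b (+7), pos 4: r→d (+12), pos 5: y→f (+7) — repeating every 3. The shifts repeat in a cycle of length 3: positions 0,1,… shift by +7, +12, +7, then the pattern repeats.
For habit: h+7=o, a+12=m, b+7=i, i+7=p, t+12=f.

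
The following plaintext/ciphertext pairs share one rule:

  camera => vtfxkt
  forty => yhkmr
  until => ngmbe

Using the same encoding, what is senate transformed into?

lxgtmx

Compare letters: c→v is +19, a→t is +19, m→f is +19 — a constant shift. Each letter is shifted forward by 19 in the alphabet (a Caesar shift of +19).
On senate: s+19=l, e+19=x, n+19=g, a+19=t, t+19=m, e+19=x.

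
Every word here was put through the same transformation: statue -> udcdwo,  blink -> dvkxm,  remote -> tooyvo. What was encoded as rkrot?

Shifts by position in statue: pos 0: s→u (+2), pos 1: t→d (+10), pos 2: a→c (+2), pos 3: t→d (+10) — repeating every 2. The shifts repeat in a cycle of length 2: positions 0,1,… shift by +2, +10, then the pattern repeats.
Decoding rkrot: r−2=p, k−10=a, r−2=p, o−10=e, t−2=r.

paper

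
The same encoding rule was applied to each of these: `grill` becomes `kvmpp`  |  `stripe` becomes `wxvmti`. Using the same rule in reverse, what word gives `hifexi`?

debate

Each letter is shifted forward by 4 in the alphabet (a Caesar shift of +4).
Decoding hifexi: h−4=d, i−4=e, f−4=b, e−4=a, x−4=t, i−4=e.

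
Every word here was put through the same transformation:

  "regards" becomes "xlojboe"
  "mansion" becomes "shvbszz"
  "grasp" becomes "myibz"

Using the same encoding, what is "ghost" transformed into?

Letter i (0-indexed) is shifted by i+6, so successive shifts are 6, 7, 8, ….
For ghost: g+6=m, h+7=o, o+8=w, s+9=b, t+10=d.

mowbd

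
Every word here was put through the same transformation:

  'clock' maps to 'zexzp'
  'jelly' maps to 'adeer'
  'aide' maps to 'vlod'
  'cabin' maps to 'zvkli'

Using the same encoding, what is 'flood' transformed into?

sexxo

c(2)→z(25) and l(11)→e(4) fit y≡15x+21 (mod 26); the inverse of 15 mod 26 is 7. Treating letters as 0–25, the rule is x ↦ 15x + 21 (mod 26).
On flood: f(5)→15·5+21≡18=s; l(11)→15·11+21≡4=e; o(14)→15·14+21≡23=x; o(14)→15·14+21≡23=x; d(3)→15·3+21≡14=o (all mod 26).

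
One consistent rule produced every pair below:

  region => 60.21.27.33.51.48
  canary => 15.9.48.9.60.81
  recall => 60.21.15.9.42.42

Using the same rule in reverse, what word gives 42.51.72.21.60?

r(#18)→60 and e(#5)→21: differences scale by 3, so n = 3·pos + 6. With a=1..z=26, the number is 3·pos + 6.
Undoing it on 42.51.72.21.60: 42→(42−6)÷3=12=l, 51→(51−6)÷3=15=o, 72→(72−6)÷3=22=v, 21→(21−6)÷3=5=e, 60→(60−6)÷3=18=r.

lover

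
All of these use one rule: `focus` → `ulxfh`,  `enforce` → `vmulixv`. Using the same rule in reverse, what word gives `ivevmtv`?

Letters are reflected about the middle of the alphabet (position → 25−position): Atbash.
Undoing it on ivevmtv: i↔r, v↔e, e↔v, v↔e, m↔n, t↔g, v↔e.

revenge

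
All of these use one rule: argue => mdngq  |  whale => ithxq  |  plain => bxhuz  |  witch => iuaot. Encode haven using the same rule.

tmcqz

It's a Vigenère-style cipher with numeric key [12,12,7]: position i shifts by key[i mod 3].
For haven: h+12=t, a+12=m, v+7=c, e+12=q, n+12=z.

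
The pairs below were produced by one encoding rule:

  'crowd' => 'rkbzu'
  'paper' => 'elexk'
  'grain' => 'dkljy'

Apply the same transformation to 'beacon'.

c(2)→r(17) and r(17)→k(10) fit y≡3x+11 (mod 26); the inverse of 3 mod 26 is 9. This is an affine cipher: with a=0,…,z=25, each position x becomes (3x+11) mod 26.
On beacon: b(1)→3·1+11≡14=o; e(4)→3·4+11≡23=x; a(0)→3·0+11≡11=l; c(2)→3·2+11≡17=r; o(14)→3·14+11≡1=b; n(13)→3·13+11≡24=y (all mod 26).

oxlrby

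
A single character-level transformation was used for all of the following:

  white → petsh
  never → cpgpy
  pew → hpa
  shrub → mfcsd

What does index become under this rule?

ipoyt

The output letters match the input read backwards, each shifted +11: white reversed is etihw. Read the word backwards and shift each letter +11.
Applying it to index: reverse → xedni; then shift: x+11=i, e+11=p, d+11=o, n+11=y, i+11=t.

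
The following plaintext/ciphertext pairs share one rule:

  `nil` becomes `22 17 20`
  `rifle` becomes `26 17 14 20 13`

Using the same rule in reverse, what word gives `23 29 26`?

n is letter #14 and maps to 22: an offset of 8. Each letter is replaced by its alphabet position (a=1..z=26) + 8.
Reversing it on 23 29 26: 23→(23−8)÷1=15=o, 29→(29−8)÷1=21=u, 26→(26−8)÷1=18=r.

our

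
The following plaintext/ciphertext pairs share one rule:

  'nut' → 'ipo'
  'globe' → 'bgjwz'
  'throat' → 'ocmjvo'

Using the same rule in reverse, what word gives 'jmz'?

ore

Compare letters: n→i is +21, u→p is +21, t→o is +21 — a constant shift. This is a Caesar cipher with shift 21.
Decoding jmz: j−21=o, m−21=r, z−21=e.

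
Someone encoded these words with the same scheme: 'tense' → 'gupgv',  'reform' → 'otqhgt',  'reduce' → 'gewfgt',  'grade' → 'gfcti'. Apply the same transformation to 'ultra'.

ctvnw

The output letters match the input read backwards, each shifted +2: tense reversed is esnet. The word is reversed, then every letter is shifted forward by 2.
Applying it to ultra: reverse → artlu; then shift: a+2=c, r+2=t, t+2=v, l+2=n, u+2=w.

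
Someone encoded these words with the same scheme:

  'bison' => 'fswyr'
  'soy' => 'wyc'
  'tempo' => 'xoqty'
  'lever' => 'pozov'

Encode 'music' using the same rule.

qewsg

The shift depends on letter class: consonant b→f is +4, but vowel i→s is +10. The rule splits by letter class: vowels +10, consonants +4.
Applying it to music: m(cons)+4=q, u(vowel)+10=e, s(cons)+4=w, i(vowel)+10=s, c(cons)+4=g.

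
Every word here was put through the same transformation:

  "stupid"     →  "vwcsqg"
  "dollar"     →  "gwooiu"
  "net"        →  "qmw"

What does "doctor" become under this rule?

The shift depends on letter class: consonant s→v is +3, but vowel u→c is +8. Two shifts are in play — +8 for a/e/i/o/u, +3 for every other letter.
For doctor: d(cons)+3=g, o(vowel)+8=w, c(cons)+3=f, t(cons)+3=w, o(vowel)+8=w, r(cons)+3=u.

gwfwwu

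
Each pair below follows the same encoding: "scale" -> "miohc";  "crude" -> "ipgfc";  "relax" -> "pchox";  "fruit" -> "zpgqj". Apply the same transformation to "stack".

s(18)→m(12) and c(2)→i(8) fit y≡23x+14 (mod 26); the inverse of 23 mod 26 is 17. Treating letters as 0–25, the rule is x ↦ 23x + 14 (mod 26).
Applying it to stack: s(18)→23·18+14≡12=m; t(19)→23·19+14≡9=j; a(0)→23·0+14≡14=o; c(2)→23·2+14≡8=i; k(10)→23·10+14≡10=k (all mod 26).

mjoik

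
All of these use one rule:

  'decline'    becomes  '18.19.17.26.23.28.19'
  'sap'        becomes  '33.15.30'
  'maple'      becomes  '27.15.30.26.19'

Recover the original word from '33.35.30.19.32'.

d is letter #4 and maps to 18: an offset of 14. Letters become their 1-based position plus 14 (so a→15, b→16, …).
Reversing it on 33.35.30.19.32: 33→(33−14)÷1=19=s, 35→(35−14)÷1=21=u, 30→(30−14)÷1=16=p, 19→(19−14)÷1=5=e, 32→(32−14)÷1=18=r.

super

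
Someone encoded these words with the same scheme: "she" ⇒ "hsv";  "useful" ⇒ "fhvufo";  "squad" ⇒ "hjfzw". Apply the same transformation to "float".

uolzg

Each pair mirrors across the alphabet (s↔h, h↔s, e↔v): positions sum to 25. This is the alphabet-reversal cipher (Atbash): a becomes z, b becomes y, etc.
Applying it to float: f↔u, l↔o, o↔l, a↔z, t↔g.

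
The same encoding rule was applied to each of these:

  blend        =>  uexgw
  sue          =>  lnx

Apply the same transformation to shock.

Compare letters: b→u is +19, l→e is +19, e→x is +19 — a constant shift. Every letter moves 19 places later in the alphabet, wrapping around z→a.
Applying it to shock: s+19=l, h+19=a, o+19=h, c+19=v, k+19=d.

lahvd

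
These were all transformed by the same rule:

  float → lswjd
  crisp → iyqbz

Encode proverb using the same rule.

vyweocn

Each letter shifts forward by (position + 6), i.e. 6, 7, 8, … — the shift grows by one for each successive letter.
On proverb: p+6=v, r+7=y, o+8=w, v+9=e, e+10=o, r+11=c, b+12=n.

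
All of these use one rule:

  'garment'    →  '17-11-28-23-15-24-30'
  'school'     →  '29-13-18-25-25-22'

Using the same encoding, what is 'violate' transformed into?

g is letter #7 and maps to 17: an offset of 10. Each letter is replaced by its alphabet position (a=1..z=26) + 10.
For violate: v=22→32, i=9→19, o=15→25, l=12→22, a=1→11, t=20→30, e=5→15.

32-19-25-22-11-30-15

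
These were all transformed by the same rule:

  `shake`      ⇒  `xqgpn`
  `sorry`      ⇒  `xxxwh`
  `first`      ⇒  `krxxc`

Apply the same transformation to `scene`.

Shifts by position in shake: pos 0: s→x (+5), pos 1: h→q (+9), pos 2: a→g (+6), pos 3: k→p (+5), pos 4: e→n (+9) — repeating every 3. It's a Vigenère-style cipher with numeric key [5,9,6]: position i shifts by key[i mod 3].
For scene: s+5=x, c+9=l, e+6=k, n+5=s, e+9=n.

xlksn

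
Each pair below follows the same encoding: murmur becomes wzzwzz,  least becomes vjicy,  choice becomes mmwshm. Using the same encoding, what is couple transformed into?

Shifts by position in murmur: pos 0: m→w (+10), pos 1: u→z (+5), pos 2: r→z (+8), pos 3: m→w (+10), pos 4: u→z (+5), pos 5: r→z (+8) — repeating every 3. A repeating key of period 3 is used — shifts +10, +5, +8 over and over.
On couple: c+10=m, o+5=t, u+8=c, p+10=z, l+5=q, e+8=m.

mtczqm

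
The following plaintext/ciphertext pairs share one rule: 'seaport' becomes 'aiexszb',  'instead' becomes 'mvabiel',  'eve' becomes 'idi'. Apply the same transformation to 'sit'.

Two shifts are in play — +4 for a/e/i/o/u, +8 for every other letter.
On sit: s(cons)+8=a, i(vowel)+4=m, t(cons)+8=b.

amb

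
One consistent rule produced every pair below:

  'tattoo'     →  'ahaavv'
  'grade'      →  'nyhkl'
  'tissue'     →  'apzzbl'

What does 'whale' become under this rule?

dohsl

Compare letters: t→a is +7, a→h is +7, t→a is +7 — a constant shift. Each letter is shifted forward by 7 in the alphabet (a Caesar shift of +7).
For whale: w+7=d, h+7=o, a+7=h, l+7=s, e+7=l.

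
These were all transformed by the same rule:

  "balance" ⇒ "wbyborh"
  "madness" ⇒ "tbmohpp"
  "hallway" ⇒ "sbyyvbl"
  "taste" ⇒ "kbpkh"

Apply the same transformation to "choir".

rsjnu

Each letter's alphabet position (a=0..z=25) is mapped through 21·x+1 mod 26 — an affine cipher.
On choir: c(2)→21·2+1≡17=r; h(7)→21·7+1≡18=s; o(14)→21·14+1≡9=j; i(8)→21·8+1≡13=n; r(17)→21·17+1≡20=u (all mod 26).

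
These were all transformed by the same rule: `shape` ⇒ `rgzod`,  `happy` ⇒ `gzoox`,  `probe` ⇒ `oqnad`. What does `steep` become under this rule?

rsddo

This is a Caesar cipher with shift 25.
On steep: s+25=r, t+25=s, e+25=d, e+25=d, p+25=o.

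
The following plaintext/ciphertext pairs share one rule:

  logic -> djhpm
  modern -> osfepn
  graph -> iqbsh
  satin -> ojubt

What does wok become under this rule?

The output letters match the input read backwards, each shifted +1: logic reversed is cigol. Read the word backwards and shift each letter +1.
For wok: reverse → kow; then shift: k+1=l, o+1=p, w+1=x.

lpx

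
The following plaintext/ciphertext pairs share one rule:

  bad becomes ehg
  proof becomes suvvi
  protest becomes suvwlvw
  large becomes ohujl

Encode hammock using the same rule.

khppvfn

The shift depends on letter class: consonant b→e is +3, but vowel a→h is +7. The rule splits by letter class: vowels +7, consonants +3.
On hammock: h(cons)+3=k, a(vowel)+7=h, m(cons)+3=p, m(cons)+3=p, o(vowel)+7=v, c(cons)+3=f, k(cons)+3=n.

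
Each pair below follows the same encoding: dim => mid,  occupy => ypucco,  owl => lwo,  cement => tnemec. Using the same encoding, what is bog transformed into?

gob

The output letters match the input read backwards: dim reversed is mid. It's just the letters in reverse order.
Applying it to bog: reverse → gob.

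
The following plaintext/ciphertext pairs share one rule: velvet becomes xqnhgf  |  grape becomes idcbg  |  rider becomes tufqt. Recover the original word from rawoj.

pouch

A repeating key of period 2 is used — shifts +2, +12 over and over.
Reversing it on rawoj: r−2=p, a−12=o, w−2=u, o−12=c, j−2=h.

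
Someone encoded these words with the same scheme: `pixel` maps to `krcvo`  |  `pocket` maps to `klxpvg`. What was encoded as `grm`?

Each pair mirrors across the alphabet (p↔k, i↔r, x↔c): positions sum to 25. Each letter is replaced by its mirror in the alphabet: a↔z, b↔y, c↔x, and so on (the Atbash cipher).
Reversing it on grm: g↔t, r↔i, m↔n.

tin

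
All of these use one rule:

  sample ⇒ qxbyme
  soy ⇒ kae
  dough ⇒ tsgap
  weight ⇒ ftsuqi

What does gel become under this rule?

xqs

The word is reversed, then every letter is shifted forward by 12.
Applying it to gel: reverse → leg; then shift: l+12=x, e+12=q, g+12=s.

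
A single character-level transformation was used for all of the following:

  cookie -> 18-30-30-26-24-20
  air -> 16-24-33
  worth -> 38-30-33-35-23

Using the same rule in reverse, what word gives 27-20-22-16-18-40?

The number is (letter's place in the alphabet, a=1) + 15.
Reversing it on 27-20-22-16-18-40: 27→(27−15)÷1=12=l, 20→(20−15)÷1=5=e, 22→(22−15)÷1=7=g, 16→(16−15)÷1=1=a, 18→(18−15)÷1=3=c, 40→(40−15)÷1=25=y.

legacy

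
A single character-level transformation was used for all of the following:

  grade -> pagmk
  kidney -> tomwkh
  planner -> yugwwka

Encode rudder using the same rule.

The shift depends on letter class: consonant g→p is +9, but vowel a→g is +6. Vowels shift forward by 6 and consonants shift forward by 9.
Applying it to rudder: r(cons)+9=a, u(vowel)+6=a, d(cons)+9=m, d(cons)+9=m, e(vowel)+6=k, r(cons)+9=a.

aammka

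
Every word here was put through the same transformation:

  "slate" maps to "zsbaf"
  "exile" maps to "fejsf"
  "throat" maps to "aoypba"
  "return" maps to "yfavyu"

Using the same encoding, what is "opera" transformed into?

The shift depends on letter class: consonant s→z is +7, but vowel a→b is +1. Two shifts are in play — +1 for a/e/i/o/u, +7 for every other letter.
Applying it to opera: o(vowel)+1=p, p(cons)+7=w, e(vowel)+1=f, r(cons)+7=y, a(vowel)+1=b.

pwfyb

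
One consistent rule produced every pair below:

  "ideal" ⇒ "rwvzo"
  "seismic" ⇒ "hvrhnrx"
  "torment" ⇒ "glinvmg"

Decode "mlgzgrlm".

notation

Each letter is replaced by its mirror in the alphabet: a↔z, b↔y, c↔x, and so on (the Atbash cipher).
Reversing it on mlgzgrlm: m↔n, l↔o, g↔t, z↔a, g↔t, r↔i, l↔o, m↔n.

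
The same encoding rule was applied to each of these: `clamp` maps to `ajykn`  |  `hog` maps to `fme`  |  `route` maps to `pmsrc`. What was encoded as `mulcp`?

owner

Compare letters: c→a is +24, l→j is +24, a→y is +24 — a constant shift. It's a constant shift of +24 (ROT24).
Reversing it on mulcp: m−24=o, u−24=w, l−24=n, c−24=e, p−24=r.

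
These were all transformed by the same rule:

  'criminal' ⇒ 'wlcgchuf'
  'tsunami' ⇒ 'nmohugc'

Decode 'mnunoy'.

statue

Every letter moves 20 places later in the alphabet, wrapping around z→a.
Undoing it on mnunoy: m−20=s, n−20=t, u−20=a, n−20=t, o−20=u, y−20=e.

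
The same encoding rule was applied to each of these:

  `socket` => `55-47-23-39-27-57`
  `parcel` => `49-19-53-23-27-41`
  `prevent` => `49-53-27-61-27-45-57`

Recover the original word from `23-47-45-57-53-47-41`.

control

Each letter becomes 2×(its alphabet position, a=1..z=26) + 17.
Undoing it on 23-47-45-57-53-47-41: 23→(23−17)÷2=3=c, 47→(47−17)÷2=15=o, 45→(45−17)÷2=14=n, 57→(57−17)÷2=20=t, 53→(53−17)÷2=18=r, 47→(47−17)÷2=15=o, 41→(41−17)÷2=12=l.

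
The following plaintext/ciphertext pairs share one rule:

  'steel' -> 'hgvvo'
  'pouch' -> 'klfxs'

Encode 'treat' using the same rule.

givzg

This is the alphabet-reversal cipher (Atbash): a becomes z, b becomes y, etc.
Applying it to treat: t↔g, r↔i, e↔v, a↔z, t↔g.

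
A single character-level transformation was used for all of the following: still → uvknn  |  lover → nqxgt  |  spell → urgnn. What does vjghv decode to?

theft

Each letter is shifted forward by 2 in the alphabet (a Caesar shift of +2).
Reversing it on vjghv: v−2=t, j−2=h, g−2=e, h−2=f, v−2=t.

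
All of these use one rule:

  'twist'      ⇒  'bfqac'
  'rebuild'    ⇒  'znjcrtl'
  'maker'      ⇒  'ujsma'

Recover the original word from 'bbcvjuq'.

tsunami

Shifts by position in twist: pos 0: t→b (+8), pos 1: w→f (+9), pos 2: i→q (+8), pos 3: s→a (+8), pos 4: t→c (+9) — repeating every 3. The shifts repeat in a cycle of length 3: positions 0,1,… shift by +8, +9, +8, then the pattern repeats.
Undoing it on bbcvjuq: b−8=t, b−9=s, c−8=u, v−8=n, j−9=a, u−8=m, q−8=i.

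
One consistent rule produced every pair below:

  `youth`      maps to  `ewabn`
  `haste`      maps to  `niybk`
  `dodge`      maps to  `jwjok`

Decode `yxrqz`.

The shifts repeat in a cycle of length 2: positions 0,1,… shift by +6, +8, then the pattern repeats.
Undoing it on yxrqz: y−6=s, x−8=p, r−6=l, q−8=i, z−6=t.

split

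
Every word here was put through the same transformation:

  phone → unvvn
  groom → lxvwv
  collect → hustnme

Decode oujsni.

jockey

In phone: p→u is +5, h→n is +6, o→v is +7, n→v is +8 — the shift increases by 1 each position. Letter i (0-indexed) is shifted by i+5, so successive shifts are 5, 6, 7, ….
Reversing it on oujsni: o−5=j, u−6=o, j−7=c, s−8=k, n−9=e, i−10=y.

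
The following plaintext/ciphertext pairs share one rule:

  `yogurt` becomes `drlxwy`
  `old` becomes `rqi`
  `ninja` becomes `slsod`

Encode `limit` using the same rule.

qlrly

The rule splits by letter class: vowels +3, consonants +5.
Applying it to limit: l(cons)+5=q, i(vowel)+3=l, m(cons)+5=r, i(vowel)+3=l, t(cons)+5=y.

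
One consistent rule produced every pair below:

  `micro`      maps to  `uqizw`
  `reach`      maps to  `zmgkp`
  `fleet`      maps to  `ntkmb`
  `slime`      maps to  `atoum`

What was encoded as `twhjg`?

It's a Vigenère-style cipher with numeric key [8,8,6]: position i shifts by key[i mod 3].
Decoding twhjg: t−8=l, w−8=o, h−6=b, j−8=b, g−8=y.

lobby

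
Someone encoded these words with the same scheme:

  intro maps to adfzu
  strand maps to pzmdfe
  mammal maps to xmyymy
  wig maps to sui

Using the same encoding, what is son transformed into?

The output letters match the input read backwards, each shifted +12: intro reversed is ortni. The word is reversed, then every letter is shifted forward by 12.
On son: reverse → nos; then shift: n+12=z, o+12=a, s+12=e.

zae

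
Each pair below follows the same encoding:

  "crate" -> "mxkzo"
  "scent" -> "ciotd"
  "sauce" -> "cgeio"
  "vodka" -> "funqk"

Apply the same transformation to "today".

Shifts by position in crate: pos 0: c→m (+10), pos 1: r→x (+6), pos 2: a→k (+10), pos 3: t→z (+6) — repeating every 2. It's a Vigenère-style cipher with numeric key [10,6]: position i shifts by key[i mod 2].
For today: t+10=d, o+6=u, d+10=n, a+6=g, y+10=i.

dungi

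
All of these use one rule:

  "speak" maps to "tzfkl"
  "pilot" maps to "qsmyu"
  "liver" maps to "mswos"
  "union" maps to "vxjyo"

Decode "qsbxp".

The shifts repeat in a cycle of length 2: positions 0,1,… shift by +1, +10, then the pattern repeats.
Undoing it on qsbxp: q−1=p, s−10=i, b−1=a, x−10=n, p−1=o.

piano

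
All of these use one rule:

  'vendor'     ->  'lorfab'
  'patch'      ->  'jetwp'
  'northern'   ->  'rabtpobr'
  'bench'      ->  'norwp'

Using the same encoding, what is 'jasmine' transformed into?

hekiyro

v(21)→l(11) and e(4)→o(14) fit y≡9x+4 (mod 26); the inverse of 9 mod 26 is 3. This is an affine cipher: with a=0,…,z=25, each position x becomes (9x+4) mod 26.
Applying it to jasmine: j(9)→9·9+4≡7=h; a(0)→9·0+4≡4=e; s(18)→9·18+4≡10=k; m(12)→9·12+4≡8=i; i(8)→9·8+4≡24=y; n(13)→9·13+4≡17=r; e(4)→9·4+4≡14=o (all mod 26).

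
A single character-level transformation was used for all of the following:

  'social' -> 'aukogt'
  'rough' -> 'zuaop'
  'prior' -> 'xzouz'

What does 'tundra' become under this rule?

bavlzg

Two shifts are in play — +6 for a/e/i/o/u, +8 for every other letter.
Applying it to tundra: t(cons)+8=b, u(vowel)+6=a, n(cons)+8=v, d(cons)+8=l, r(cons)+8=z, a(vowel)+6=g.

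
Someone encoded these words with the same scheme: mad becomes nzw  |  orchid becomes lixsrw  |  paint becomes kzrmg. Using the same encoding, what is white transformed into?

Each letter is replaced by its mirror in the alphabet: a↔z, b↔y, c↔x, and so on (the Atbash cipher).
Applying it to white: w↔d, h↔s, i↔r, t↔g, e↔v.

dsrgv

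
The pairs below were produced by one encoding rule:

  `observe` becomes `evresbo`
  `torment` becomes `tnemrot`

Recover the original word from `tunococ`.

coconut

The output letters match the input read backwards: observe reversed is evresbo. It's just the letters in reverse order.
Decoding tunococ: then reverse → coconut.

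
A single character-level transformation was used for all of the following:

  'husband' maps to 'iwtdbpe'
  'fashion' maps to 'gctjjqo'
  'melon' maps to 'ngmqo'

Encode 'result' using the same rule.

Shifts by position in husband: pos 0: h→i (+1), pos 1: u→w (+2), pos 2: s→t (+1), pos 3: b→d (+2) — repeating every 2. A repeating key of period 2 is used — shifts +1, +2 over and over.
On result: r+1=s, e+2=g, s+1=t, u+2=w, l+1=m, t+2=v.

sgtwmv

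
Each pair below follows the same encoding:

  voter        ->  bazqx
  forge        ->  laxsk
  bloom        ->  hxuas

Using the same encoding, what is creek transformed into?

Shifts by position in voter: pos 0: v→b (+6), pos 1: o→a (+12), pos 2: t→z (+6), pos 3: e→q (+12) — repeating every 2. The shifts repeat in a cycle of length 2: positions 0,1,… shift by +6, +12, then the pattern repeats.
Applying it to creek: c+6=i, r+12=d, e+6=k, e+12=q, k+6=q.

idkqq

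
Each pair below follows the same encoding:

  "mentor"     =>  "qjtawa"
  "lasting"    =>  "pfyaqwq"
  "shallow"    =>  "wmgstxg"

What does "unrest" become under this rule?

Each letter shifts forward by (position + 4), i.e. 4, 5, 6, … — the shift grows by one for each successive letter.
On unrest: u+4=y, n+5=s, r+6=x, e+7=l, s+8=a, t+9=c.

ysxlac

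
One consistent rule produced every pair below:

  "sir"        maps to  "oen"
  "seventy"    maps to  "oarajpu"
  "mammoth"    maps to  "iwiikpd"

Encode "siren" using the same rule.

Compare letters: s→o is +22, i→e is +22, r→n is +22 — a constant shift. It's a constant shift of +22 (ROT22).
Applying it to siren: s+22=o, i+22=e, r+22=n, e+22=a, n+22=j.

oenaj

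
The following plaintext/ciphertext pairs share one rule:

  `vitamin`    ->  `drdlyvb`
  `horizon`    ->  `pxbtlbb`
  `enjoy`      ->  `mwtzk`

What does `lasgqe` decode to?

In vitamin: v→d is +8, i→r is +9, t→d is +10, a→l is +11 — the shift increases by 1 each position. The shift increases by 1 at each position, starting from +8: 8, 9, 10, ….
Undoing it on lasgqe: l−8=d, a−9=r, s−10=i, g−11=v, q−12=e, e−13=r.

driver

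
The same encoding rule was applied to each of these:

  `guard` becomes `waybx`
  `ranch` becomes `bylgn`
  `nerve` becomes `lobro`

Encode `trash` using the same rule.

jbysn

g(6)→w(22) and u(20)→a(0) fit y≡17x+24 (mod 26); the inverse of 17 mod 26 is 23. Each letter's alphabet position (a=0..z=25) is mapped through 17·x+24 mod 26 — an affine cipher.
For trash: t(19)→17·19+24≡9=j; r(17)→17·17+24≡1=b; a(0)→17·0+24≡24=y; s(18)→17·18+24≡18=s; h(7)→17·7+24≡13=n (all mod 26).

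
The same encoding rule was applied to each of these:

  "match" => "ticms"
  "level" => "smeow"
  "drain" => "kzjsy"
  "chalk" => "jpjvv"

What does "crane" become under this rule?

jzjxp

In match: m→t is +7, a→i is +8, t→c is +9, c→m is +10 — the shift increases by 1 each position. Each letter shifts forward by (position + 7), i.e. 7, 8, 9, … — the shift grows by one for each successive letter.
On crane: c+7=j, r+8=z, a+9=j, n+10=x, e+11=p.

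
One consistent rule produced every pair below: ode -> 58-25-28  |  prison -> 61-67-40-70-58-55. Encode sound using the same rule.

o(#15)→58 and d(#4)→25: differences scale by 3, so n = 3·pos + 13. With a=1..z=26, the number is 3·pos + 13.
On sound: s=19→70, o=15→58, u=21→76, n=14→55, d=4→25.

70-58-76-55-25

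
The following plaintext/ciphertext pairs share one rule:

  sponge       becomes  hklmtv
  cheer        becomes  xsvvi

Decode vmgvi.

Each pair mirrors across the alphabet (s↔h, p↔k, o↔l): positions sum to 25. Each letter is replaced by its mirror in the alphabet: a↔z, b↔y, c↔x, and so on (the Atbash cipher).
Reversing it on vmgvi: v↔e, m↔n, g↔t, v↔e, i↔r.

enter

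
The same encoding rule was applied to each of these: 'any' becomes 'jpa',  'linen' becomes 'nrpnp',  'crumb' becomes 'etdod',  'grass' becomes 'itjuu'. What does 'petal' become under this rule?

The shift depends on letter class: consonant n→p is +2, but vowel a→j is +9. The rule splits by letter class: vowels +9, consonants +2.
Applying it to petal: p(cons)+2=r, e(vowel)+9=n, t(cons)+2=v, a(vowel)+9=j, l(cons)+2=n.

rnvjn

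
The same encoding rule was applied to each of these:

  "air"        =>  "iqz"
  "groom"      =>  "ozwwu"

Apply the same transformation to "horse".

Compare letters: a→i is +8, i→q is +8, r→z is +8 — a constant shift. It's a constant shift of +8 (ROT8).
On horse: h+8=p, o+8=w, r+8=z, s+8=a, e+8=m.

pwzam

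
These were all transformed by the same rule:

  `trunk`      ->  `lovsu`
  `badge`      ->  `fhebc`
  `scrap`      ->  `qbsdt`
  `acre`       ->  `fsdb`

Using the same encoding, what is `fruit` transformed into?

The output letters match the input read backwards, each shifted +1: trunk reversed is knurt. Read the word backwards and shift each letter +1.
For fruit: reverse → tiurf; then shift: t+1=u, i+1=j, u+1=v, r+1=s, f+1=g.

ujvsg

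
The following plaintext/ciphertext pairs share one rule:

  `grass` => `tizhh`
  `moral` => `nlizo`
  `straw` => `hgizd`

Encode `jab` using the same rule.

qzy

Letters are reflected about the middle of the alphabet (position → 25−position): Atbash.
Applying it to jab: j↔q, a↔z, b↔y.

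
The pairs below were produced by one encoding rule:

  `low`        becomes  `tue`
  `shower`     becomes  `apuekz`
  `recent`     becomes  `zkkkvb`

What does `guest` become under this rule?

oakab

Vowels shift forward by 6 and consonants shift forward by 8.
On guest: g(cons)+8=o, u(vowel)+6=a, e(vowel)+6=k, s(cons)+8=a, t(cons)+8=b.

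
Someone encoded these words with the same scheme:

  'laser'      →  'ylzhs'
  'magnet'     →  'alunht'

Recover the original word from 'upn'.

The output letters match the input read backwards, each shifted +7: laser reversed is resal. Read the word backwards and shift each letter +7.
Decoding upn: shift back: u−7=n, p−7=i, n−7=g → nig; then reverse → gin.

gin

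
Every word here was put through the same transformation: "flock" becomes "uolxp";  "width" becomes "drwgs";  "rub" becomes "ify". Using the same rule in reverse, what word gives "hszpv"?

Each pair mirrors across the alphabet (f↔u, l↔o, o↔l): positions sum to 25. This is the alphabet-reversal cipher (Atbash): a becomes z, b becomes y, etc.
Undoing it on hszpv: h↔s, s↔h, z↔a, p↔k, v↔e.

shake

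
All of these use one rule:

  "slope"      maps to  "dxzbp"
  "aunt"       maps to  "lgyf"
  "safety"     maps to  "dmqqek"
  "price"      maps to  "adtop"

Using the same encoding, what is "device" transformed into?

Shifts by position in slope: pos 0: s→d (+11), pos 1: l→x (+12), pos 2: o→z (+11), pos 3: p→b (+12) — repeating every 2. The shifts repeat in a cycle of length 2: positions 0,1,… shift by +11, +12, then the pattern repeats.
Applying it to device: d+11=o, e+12=q, v+11=g, i+12=u, c+11=n, e+12=q.

oqgunq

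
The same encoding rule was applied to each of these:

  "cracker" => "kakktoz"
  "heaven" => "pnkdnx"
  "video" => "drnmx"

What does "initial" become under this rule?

qwsbrkt

A repeating key of period 3 is used — shifts +8, +9, +10 over and over.
Applying it to initial: i+8=q, n+9=w, i+10=s, t+8=b, i+9=r, a+10=k, l+8=t.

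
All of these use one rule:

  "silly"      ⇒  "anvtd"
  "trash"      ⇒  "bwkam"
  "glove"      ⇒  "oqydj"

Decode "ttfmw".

It's a Vigenère-style cipher with numeric key [8,5,10]: position i shifts by key[i mod 3].
Undoing it on ttfmw: t−8=l, t−5=o, f−10=v, m−8=e, w−5=r.

lover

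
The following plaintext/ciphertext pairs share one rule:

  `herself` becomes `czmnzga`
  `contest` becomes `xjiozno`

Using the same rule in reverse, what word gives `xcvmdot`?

Compare letters: h→c is +21, e→z is +21, r→m is +21 — a constant shift. This is a Caesar cipher with shift 21.
Decoding xcvmdot: x−21=c, c−21=h, v−21=a, m−21=r, d−21=i, o−21=t, t−21=y.

charity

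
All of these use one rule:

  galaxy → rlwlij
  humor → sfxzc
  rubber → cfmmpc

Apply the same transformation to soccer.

Each letter is shifted forward by 11 in the alphabet (a Caesar shift of +11).
Applying it to soccer: s+11=d, o+11=z, c+11=n, c+11=n, e+11=p, r+11=c.

dznnpc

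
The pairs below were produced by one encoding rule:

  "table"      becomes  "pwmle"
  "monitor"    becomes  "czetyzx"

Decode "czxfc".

The output letters match the input read backwards, each shifted +11: table reversed is elbat. Read the word backwards and shift each letter +11.
Decoding czxfc: shift back: c−11=r, z−11=o, x−11=m, f−11=u, c−11=r → romur; then reverse → rumor.

rumor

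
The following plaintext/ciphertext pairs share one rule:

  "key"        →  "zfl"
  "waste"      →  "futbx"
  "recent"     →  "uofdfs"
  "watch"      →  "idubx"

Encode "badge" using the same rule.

Read the word backwards and shift each letter +1.
For badge: reverse → egdab; then shift: e+1=f, g+1=h, d+1=e, a+1=b, b+1=c.

fhebc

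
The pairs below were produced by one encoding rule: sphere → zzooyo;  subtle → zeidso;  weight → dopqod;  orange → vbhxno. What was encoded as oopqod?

height

The shifts repeat in a cycle of length 2: positions 0,1,… shift by +7, +10, then the pattern repeats.
Decoding oopqod: o−7=h, o−10=e, p−7=i, q−10=g, o−7=h, d−10=t.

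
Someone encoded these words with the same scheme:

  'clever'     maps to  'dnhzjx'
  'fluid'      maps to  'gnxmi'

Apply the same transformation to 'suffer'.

twijjx

In clever: c→d is +1, l→n is +2, e→h is +3, v→z is +4 — the shift increases by 1 each position. The shift increases by 1 at each position, starting from +1: 1, 2, 3, ….
On suffer: s+1=t, u+2=w, f+3=i, f+4=j, e+5=j, r+6=x.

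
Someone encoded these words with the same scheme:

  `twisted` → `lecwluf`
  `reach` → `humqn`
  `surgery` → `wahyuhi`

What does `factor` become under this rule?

Treating letters as 0–25, the rule is x ↦ 15x + 12 (mod 26).
On factor: f(5)→15·5+12≡9=j; a(0)→15·0+12≡12=m; c(2)→15·2+12≡16=q; t(19)→15·19+12≡11=l; o(14)→15·14+12≡14=o; r(17)→15·17+12≡7=h (all mod 26).

jmqloh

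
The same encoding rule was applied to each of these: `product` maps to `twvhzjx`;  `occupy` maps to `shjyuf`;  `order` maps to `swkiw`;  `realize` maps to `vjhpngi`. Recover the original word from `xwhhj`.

A repeating key of period 3 is used — shifts +4, +5, +7 over and over.
Reversing it on xwhhj: x−4=t, w−5=r, h−7=a, h−4=d, j−5=e.

trade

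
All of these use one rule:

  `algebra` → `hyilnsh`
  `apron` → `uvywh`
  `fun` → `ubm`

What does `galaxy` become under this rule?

Read the word backwards and shift each letter +7.
On galaxy: reverse → yxalag; then shift: y+7=f, x+7=e, a+7=h, l+7=s, a+7=h, g+7=n.

fehshn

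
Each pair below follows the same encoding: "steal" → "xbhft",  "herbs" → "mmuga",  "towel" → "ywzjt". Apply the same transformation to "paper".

Shifts by position in steal: pos 0: s→x (+5), pos 1: t→b (+8), pos 2: e→h (+3), pos 3: a→f (+5), pos 4: l→t (+8) — repeating every 3. The shifts repeat in a cycle of length 3: positions 0,1,… shift by +5, +8, +3, then the pattern repeats.
On paper: p+5=u, a+8=i, p+3=s, e+5=j, r+8=z.

uisjz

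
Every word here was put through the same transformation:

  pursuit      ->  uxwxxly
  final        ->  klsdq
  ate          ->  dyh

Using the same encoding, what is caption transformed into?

The shift depends on letter class: consonant p→u is +5, but vowel u→x is +3. Two shifts are in play — +3 for a/e/i/o/u, +5 for every other letter.
For caption: c(cons)+5=h, a(vowel)+3=d, p(cons)+5=u, t(cons)+5=y, i(vowel)+3=l, o(vowel)+3=r, n(cons)+5=s.

hduylrs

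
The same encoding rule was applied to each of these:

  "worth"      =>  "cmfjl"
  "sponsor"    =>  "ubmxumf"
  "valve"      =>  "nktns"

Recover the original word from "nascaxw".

viewing

w(22)→c(2) and o(14)→m(12) fit y≡15x+10 (mod 26); the inverse of 15 mod 26 is 7. Treating letters as 0–25, the rule is x ↦ 15x + 10 (mod 26).
Decoding nascaxw: n(13)→7·(13−10)≡21=v; a(0)→7·(0−10)≡8=i; s(18)→7·(18−10)≡4=e; c(2)→7·(2−10)≡22=w; a(0)→7·(0−10)≡8=i; x(23)→7·(23−10)≡13=n; w(22)→7·(22−10)≡6=g (all mod 26).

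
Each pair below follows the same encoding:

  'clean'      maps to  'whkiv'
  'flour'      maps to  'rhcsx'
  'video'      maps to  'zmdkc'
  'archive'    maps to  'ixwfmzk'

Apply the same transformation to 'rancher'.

This is an affine cipher: with a=0,…,z=25, each position x becomes (7x+8) mod 26.
Applying it to rancher: r(17)→7·17+8≡23=x; a(0)→7·0+8≡8=i; n(13)→7·13+8≡21=v; c(2)→7·2+8≡22=w; h(7)→7·7+8≡5=f; e(4)→7·4+8≡10=k; r(17)→7·17+8≡23=x (all mod 26).

xivwfkx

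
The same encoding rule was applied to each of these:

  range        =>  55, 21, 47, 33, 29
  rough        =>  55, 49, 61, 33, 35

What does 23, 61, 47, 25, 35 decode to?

bunch

r(#18)→55 and a(#1)→21: differences scale by 2, so n = 2·pos + 19. The formula is n = 2×(alphabet index, a=1) + 19.
Decoding 23, 61, 47, 25, 35: 23→(23−19)÷2=2=b, 61→(61−19)÷2=21=u, 47→(47−19)÷2=14=n, 25→(25−19)÷2=3=c, 35→(35−19)÷2=8=h.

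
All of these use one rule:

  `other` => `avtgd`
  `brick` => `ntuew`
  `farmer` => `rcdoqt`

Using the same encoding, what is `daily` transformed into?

pcunk

Shifts by position in other: pos 0: o→a (+12), pos 1: t→v (+2), pos 2: h→t (+12), pos 3: e→g (+2) — repeating every 2. The shifts repeat in a cycle of length 2: positions 0,1,… shift by +12, +2, then the pattern repeats.
On daily: d+12=p, a+2=c, i+12=u, l+2=n, y+12=k.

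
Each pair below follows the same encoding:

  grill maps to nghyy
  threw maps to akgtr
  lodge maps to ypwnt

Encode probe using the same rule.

mgpct

Treating letters as 0–25, the rule is x ↦ 23x + 5 (mod 26).
On probe: p(15)→23·15+5≡12=m; r(17)→23·17+5≡6=g; o(14)→23·14+5≡15=p; b(1)→23·1+5≡2=c; e(4)→23·4+5≡19=t (all mod 26).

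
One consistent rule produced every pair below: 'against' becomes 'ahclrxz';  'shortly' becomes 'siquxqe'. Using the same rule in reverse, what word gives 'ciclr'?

chain

In against: a→a is +0, g→h is +1, a→c is +2, i→l is +3 — the shift increases by 1 each position. Each letter shifts forward by its position index (0, 1, 2, …) — the shift grows by one for each successive letter.
Reversing it on ciclr: c−0=c, i−1=h, c−2=a, l−3=i, r−4=n.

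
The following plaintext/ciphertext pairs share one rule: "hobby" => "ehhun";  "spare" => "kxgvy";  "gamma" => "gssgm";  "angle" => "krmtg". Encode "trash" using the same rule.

The output letters match the input read backwards, each shifted +6: hobby reversed is ybboh. Read the word backwards and shift each letter +6.
On trash: reverse → hsart; then shift: h+6=n, s+6=y, a+6=g, r+6=x, t+6=z.

nygxz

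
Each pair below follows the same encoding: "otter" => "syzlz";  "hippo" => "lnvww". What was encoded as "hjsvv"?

The shift increases by 1 at each position, starting from +4: 4, 5, 6, ….
Reversing it on hjsvv: h−4=d, j−5=e, s−6=m, v−7=o, v−8=n.

demon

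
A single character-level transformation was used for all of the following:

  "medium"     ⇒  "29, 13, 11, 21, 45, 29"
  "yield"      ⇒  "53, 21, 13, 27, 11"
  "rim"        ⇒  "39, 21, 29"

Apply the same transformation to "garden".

17, 5, 39, 11, 13, 31

With a=1..z=26, the number is 2·pos + 3.
Applying it to garden: g=7→17, a=1→5, r=18→39, d=4→11, e=5→13, n=14→31.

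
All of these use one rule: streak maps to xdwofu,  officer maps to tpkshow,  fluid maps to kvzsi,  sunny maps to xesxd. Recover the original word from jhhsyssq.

Shifts by position in streak: pos 0: s→x (+5), pos 1: t→d (+10), pos 2: r→w (+5), pos 3: e→o (+10) — repeating every 2. The shifts repeat in a cycle of length 2: positions 0,1,… shift by +5, +10, then the pattern repeats.
Reversing it on jhhsyssq: j−5=e, h−10=x, h−5=c, s−10=i, y−5=t, s−10=i, s−5=n, q−10=g.

exciting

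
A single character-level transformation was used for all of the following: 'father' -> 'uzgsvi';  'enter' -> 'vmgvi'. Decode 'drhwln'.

wisdom

Each pair mirrors across the alphabet (f↔u, a↔z, t↔g): positions sum to 25. This is the alphabet-reversal cipher (Atbash): a becomes z, b becomes y, etc.
Undoing it on drhwln: d↔w, r↔i, h↔s, w↔d, l↔o, n↔m.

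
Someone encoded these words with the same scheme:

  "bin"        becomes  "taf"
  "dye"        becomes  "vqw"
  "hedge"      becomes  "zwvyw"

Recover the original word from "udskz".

clash

This is a Caesar cipher with shift 18.
Decoding udskz: u−18=c, d−18=l, s−18=a, k−18=s, z−18=h.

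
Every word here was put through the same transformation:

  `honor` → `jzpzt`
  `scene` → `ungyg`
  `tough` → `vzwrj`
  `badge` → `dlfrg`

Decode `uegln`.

Shifts by position in honor: pos 0: h→j (+2), pos 1: o→z (+11), pos 2: n→p (+2), pos 3: o→z (+11) — repeating every 2. It's a Vigenère-style cipher with numeric key [2,11]: position i shifts by key[i mod 2].
Undoing it on uegln: u−2=s, e−11=t, g−2=e, l−11=a, n−2=l.

steal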